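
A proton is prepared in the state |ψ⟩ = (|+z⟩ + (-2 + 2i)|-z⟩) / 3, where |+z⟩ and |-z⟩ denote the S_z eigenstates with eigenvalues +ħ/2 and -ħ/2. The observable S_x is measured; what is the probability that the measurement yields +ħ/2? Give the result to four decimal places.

0.2778

|+x⟩ = (|+z⟩ + |-z⟩)/√2, so ⟨+x|ψ⟩ = (-1 + 2i) / (√2·3).
P = |-1 + 2i|² / 18 = 5/18.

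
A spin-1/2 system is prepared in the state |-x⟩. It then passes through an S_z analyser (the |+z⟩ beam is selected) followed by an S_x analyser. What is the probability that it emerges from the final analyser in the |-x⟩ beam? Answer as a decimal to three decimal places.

0.250

First analyser (S_z): from |-x⟩, P(|+z⟩) = 1/2.
After stage 1 the state is |+z⟩; P(|-x⟩) = |⟨-x|+z⟩|² = 1/2.
Joint probability = 1/2 × 1/2 = 0.250.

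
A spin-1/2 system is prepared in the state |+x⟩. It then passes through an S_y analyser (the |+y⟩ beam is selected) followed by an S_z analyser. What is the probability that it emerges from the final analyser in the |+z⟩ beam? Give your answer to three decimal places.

0.250

First analyser (S_y): from |+x⟩, P(|+y⟩) = 1/2.
After stage 1 the state is |+y⟩; P(|+z⟩) = |⟨+z|+y⟩|² = 1/2.
Joint probability = 1/2 × 1/2 = 0.250.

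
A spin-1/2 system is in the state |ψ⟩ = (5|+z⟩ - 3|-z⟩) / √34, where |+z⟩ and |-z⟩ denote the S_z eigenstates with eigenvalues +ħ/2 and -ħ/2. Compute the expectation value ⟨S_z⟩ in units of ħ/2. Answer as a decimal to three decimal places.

⟨σ_z⟩ = |a|² - |b|² divided by |a|²+|b|², with a, b the |+z⟩, |-z⟩ amplitudes.
= (25 - 9)/34 = 16/34.
⟨S_z⟩ = (ħ/2)·⟨σ_z⟩.

0.471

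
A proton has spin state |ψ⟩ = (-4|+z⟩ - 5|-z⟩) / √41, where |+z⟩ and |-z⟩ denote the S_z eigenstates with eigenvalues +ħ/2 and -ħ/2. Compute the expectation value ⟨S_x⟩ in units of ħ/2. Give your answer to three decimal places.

⟨σ_x⟩ = 2 Re(a* b)/(|a|²+|b|²) with a = -4, b = -5.
a* b = 20, so ⟨σ_x⟩ = 40/41.
⟨S_x⟩ = (ħ/2)·⟨σ_x⟩.

0.976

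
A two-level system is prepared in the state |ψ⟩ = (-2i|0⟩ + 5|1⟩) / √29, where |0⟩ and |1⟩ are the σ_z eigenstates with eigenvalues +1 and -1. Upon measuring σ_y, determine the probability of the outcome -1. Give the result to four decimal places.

|-y⟩ = (|0⟩ - i|1⟩)/√2, so ⟨-y|ψ⟩ = (3i) / (√2·√29).
P = |3i|² / 58 = 9/58.

0.1552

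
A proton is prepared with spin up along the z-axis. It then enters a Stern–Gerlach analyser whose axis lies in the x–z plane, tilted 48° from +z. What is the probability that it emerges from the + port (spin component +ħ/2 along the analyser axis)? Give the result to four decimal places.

0.8346

For spin-½, the probability of finding spin-up along an axis at angle θ to the initial spin direction is cos²(θ/2); spin-down is sin²(θ/2).
θ = 48°, so P = cos²(24°) ≈ 0.8346.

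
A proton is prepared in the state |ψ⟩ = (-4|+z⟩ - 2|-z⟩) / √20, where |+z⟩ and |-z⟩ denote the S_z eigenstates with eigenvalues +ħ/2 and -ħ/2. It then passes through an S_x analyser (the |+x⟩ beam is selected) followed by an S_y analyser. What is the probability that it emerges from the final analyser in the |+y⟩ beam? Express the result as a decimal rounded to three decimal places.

0.450

First analyser (S_x): P(|+x⟩) = |⟨+x|ψ⟩|² = 36/40.
After stage 1 the state is |+x⟩; P(|+y⟩) = |⟨+y|+x⟩|² = 1/2.
Joint probability = 36/40 × 1/2 = 0.450.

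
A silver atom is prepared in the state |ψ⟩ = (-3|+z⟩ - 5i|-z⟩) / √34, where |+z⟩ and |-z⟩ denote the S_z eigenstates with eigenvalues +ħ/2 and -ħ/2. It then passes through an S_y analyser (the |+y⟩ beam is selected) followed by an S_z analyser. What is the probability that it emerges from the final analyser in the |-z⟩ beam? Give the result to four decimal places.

0.4706

First analyser (S_y): P(|+y⟩) = |⟨+y|ψ⟩|² = 64/68.
After stage 1 the state is |+y⟩; P(|-z⟩) = |⟨-z|+y⟩|² = 1/2.
Joint probability = 64/68 × 1/2 = 0.4706.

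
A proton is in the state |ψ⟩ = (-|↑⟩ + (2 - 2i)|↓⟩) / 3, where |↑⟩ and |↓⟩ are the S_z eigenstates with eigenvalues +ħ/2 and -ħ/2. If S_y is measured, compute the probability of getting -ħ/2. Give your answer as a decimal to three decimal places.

|-y⟩ = (|↑⟩ - i|↓⟩)/√2, so ⟨-y|ψ⟩ = (1 + 2i) / (√2·3).
P = |1 + 2i|² / 18 = 5/18.

0.278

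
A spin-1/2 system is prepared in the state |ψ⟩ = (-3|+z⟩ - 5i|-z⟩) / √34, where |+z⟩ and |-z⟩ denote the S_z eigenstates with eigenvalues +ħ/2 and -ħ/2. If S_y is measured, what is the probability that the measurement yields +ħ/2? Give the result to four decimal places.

|+y⟩ = (|+z⟩ + i|-z⟩)/√2, so ⟨+y|ψ⟩ = (-8) / (√2·√34).
P = |-8|² / 68 = 64/68.

0.9412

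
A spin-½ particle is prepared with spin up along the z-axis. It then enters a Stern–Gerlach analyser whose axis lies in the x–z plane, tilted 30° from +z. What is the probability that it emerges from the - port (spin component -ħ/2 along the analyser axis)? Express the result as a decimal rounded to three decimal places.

0.067

For spin-½, the probability of finding spin-up along an axis at angle θ to the initial spin direction is cos²(θ/2); spin-down is sin²(θ/2).
θ = 30°, so P = sin²(15°) ≈ 0.067.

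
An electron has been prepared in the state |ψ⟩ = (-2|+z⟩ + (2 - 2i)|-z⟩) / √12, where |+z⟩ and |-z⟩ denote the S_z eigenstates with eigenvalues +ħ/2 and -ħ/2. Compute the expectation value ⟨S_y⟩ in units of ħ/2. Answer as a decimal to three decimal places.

0.667

⟨σ_y⟩ = 2 Im(a* b)/(|a|²+|b|²) with a = -2, b = (2 - 2i).
a* b = (-4 + 4i), so ⟨σ_y⟩ = 8/12.
⟨S_y⟩ = (ħ/2)·⟨σ_y⟩.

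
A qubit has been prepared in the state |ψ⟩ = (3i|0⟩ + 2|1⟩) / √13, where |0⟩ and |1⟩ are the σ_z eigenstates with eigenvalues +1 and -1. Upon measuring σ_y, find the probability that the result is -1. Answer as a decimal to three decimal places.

0.962

|-y⟩ = (|0⟩ - i|1⟩)/√2, so ⟨-y|ψ⟩ = (5i) / (√2·√13).
P = |5i|² / 26 = 25/26.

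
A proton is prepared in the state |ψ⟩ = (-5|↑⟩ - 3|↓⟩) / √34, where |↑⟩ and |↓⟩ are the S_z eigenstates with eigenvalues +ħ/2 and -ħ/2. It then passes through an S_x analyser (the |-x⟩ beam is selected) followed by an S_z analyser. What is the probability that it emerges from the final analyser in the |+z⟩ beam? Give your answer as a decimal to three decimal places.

First analyser (S_x): P(|-x⟩) = |⟨-x|ψ⟩|² = 4/68.
After stage 1 the state is |-x⟩; P(|+z⟩) = |⟨+z|-x⟩|² = 1/2.
Joint probability = 4/68 × 1/2 = 0.029.

0.029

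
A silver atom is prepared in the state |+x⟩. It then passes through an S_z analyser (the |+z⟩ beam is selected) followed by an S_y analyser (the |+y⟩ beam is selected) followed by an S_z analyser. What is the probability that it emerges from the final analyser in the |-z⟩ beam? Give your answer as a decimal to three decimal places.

First analyser (S_z): from |+x⟩, P(|+z⟩) = 1/2.
After stage 1 the state is |+z⟩; P(|+y⟩) = |⟨+y|+z⟩|² = 1/2.
After stage 2 the state is |+y⟩; P(|-z⟩) = |⟨-z|+y⟩|² = 1/2.
Joint probability = 1/2 × 1/2 × 1/2 = 0.125.

0.125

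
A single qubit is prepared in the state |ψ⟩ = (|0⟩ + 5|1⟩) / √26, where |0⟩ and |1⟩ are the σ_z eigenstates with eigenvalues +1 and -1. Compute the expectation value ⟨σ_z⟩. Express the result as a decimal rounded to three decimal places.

⟨σ_z⟩ = |a|² - |b|² divided by |a|²+|b|², with a, b the |0⟩, |1⟩ amplitudes.
= (1 - 25)/26 = -24/26.

-0.923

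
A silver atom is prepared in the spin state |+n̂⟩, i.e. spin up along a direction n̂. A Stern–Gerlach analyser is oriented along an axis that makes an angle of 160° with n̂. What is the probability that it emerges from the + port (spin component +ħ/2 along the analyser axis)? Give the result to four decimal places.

0.0302

For spin-½, the probability of finding spin-up along an axis at angle θ to the initial spin direction is cos²(θ/2); spin-down is sin²(θ/2).
θ = 160°, so P = cos²(80°) ≈ 0.0302.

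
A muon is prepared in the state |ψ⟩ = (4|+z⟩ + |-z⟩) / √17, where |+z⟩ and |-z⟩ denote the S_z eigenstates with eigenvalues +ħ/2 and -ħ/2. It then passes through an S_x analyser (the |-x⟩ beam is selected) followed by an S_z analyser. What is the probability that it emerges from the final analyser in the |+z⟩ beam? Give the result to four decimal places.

0.1324

First analyser (S_x): P(|-x⟩) = |⟨-x|ψ⟩|² = 9/34.
After stage 1 the state is |-x⟩; P(|+z⟩) = |⟨+z|-x⟩|² = 1/2.
Joint probability = 9/34 × 1/2 = 0.1324.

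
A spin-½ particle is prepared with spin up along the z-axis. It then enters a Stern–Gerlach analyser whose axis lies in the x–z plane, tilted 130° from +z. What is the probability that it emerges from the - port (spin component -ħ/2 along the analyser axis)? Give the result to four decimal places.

For spin-½, the probability of finding spin-up along an axis at angle θ to the initial spin direction is cos²(θ/2); spin-down is sin²(θ/2).
θ = 130°, so P = sin²(65°) ≈ 0.8214.

0.8214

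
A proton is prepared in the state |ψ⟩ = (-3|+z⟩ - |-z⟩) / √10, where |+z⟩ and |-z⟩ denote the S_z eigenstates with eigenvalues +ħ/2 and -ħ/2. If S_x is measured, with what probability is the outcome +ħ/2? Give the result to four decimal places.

|+x⟩ = (|+z⟩ + |-z⟩)/√2, so ⟨+x|ψ⟩ = (-4) / (√2·√10).
P = |-4|² / 20 = 16/20.

0.8000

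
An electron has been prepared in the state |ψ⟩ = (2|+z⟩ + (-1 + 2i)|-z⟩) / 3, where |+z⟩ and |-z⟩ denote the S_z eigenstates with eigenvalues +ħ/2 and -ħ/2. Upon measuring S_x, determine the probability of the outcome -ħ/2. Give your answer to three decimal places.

0.722

|-x⟩ = (|+z⟩ - |-z⟩)/√2, so ⟨-x|ψ⟩ = (3 - 2i) / (√2·3).
P = |3 - 2i|² / 18 = 13/18.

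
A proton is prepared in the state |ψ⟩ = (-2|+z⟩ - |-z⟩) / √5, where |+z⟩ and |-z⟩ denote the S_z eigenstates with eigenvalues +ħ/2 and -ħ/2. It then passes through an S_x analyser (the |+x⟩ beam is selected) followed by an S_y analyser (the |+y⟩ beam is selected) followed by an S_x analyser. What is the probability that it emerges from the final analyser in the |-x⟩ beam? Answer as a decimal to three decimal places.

0.225

First analyser (S_x): P(|+x⟩) = |⟨+x|ψ⟩|² = 9/10.
After stage 1 the state is |+x⟩; P(|+y⟩) = |⟨+y|+x⟩|² = 1/2.
After stage 2 the state is |+y⟩; P(|-x⟩) = |⟨-x|+y⟩|² = 1/2.
Joint probability = 9/10 × 1/2 × 1/2 = 0.225.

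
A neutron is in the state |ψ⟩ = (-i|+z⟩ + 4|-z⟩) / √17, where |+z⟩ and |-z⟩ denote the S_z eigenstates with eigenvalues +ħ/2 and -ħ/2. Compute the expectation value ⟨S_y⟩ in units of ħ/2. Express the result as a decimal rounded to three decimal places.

⟨σ_y⟩ = 2 Im(a* b)/(|a|²+|b|²) with a = -i, b = 4.
a* b = 4i, so ⟨σ_y⟩ = 8/17.
⟨S_y⟩ = (ħ/2)·⟨σ_y⟩.

0.471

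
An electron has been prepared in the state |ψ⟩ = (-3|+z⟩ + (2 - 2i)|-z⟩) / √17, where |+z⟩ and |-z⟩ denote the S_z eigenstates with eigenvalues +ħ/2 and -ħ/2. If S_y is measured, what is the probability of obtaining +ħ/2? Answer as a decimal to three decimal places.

0.853

|+y⟩ = (|+z⟩ + i|-z⟩)/√2, so ⟨+y|ψ⟩ = (-5 - 2i) / (√2·√17).
P = |-5 - 2i|² / 34 = 29/34.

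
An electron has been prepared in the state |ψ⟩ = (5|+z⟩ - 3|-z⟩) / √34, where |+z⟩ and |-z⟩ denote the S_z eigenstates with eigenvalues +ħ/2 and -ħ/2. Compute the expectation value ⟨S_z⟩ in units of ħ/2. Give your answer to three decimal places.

0.471

⟨σ_z⟩ = |a|² - |b|² divided by |a|²+|b|², with a, b the |+z⟩, |-z⟩ amplitudes.
= (25 - 9)/34 = 16/34.
⟨S_z⟩ = (ħ/2)·⟨σ_z⟩.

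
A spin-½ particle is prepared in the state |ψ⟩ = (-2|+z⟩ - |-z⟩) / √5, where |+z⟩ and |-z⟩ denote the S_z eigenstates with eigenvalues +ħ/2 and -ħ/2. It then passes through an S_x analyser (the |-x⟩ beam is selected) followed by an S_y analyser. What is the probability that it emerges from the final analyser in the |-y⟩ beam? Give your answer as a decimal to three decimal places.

First analyser (S_x): P(|-x⟩) = |⟨-x|ψ⟩|² = 1/10.
After stage 1 the state is |-x⟩; P(|-y⟩) = |⟨-y|-x⟩|² = 1/2.
Joint probability = 1/10 × 1/2 = 0.050.

0.050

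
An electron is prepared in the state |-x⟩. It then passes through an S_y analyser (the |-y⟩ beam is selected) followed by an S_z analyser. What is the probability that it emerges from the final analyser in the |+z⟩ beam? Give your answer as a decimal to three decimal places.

0.250

First analyser (S_y): from |-x⟩, P(|-y⟩) = 1/2.
After stage 1 the state is |-y⟩; P(|+z⟩) = |⟨+z|-y⟩|² = 1/2.
Joint probability = 1/2 × 1/2 = 0.250.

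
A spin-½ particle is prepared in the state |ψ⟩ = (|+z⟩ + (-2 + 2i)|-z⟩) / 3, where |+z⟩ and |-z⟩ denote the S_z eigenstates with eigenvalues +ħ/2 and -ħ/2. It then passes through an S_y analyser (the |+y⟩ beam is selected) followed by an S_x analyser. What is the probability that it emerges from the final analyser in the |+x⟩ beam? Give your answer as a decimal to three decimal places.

First analyser (S_y): P(|+y⟩) = |⟨+y|ψ⟩|² = 13/18.
After stage 1 the state is |+y⟩; P(|+x⟩) = |⟨+x|+y⟩|² = 1/2.
Joint probability = 13/18 × 1/2 = 0.361.

0.361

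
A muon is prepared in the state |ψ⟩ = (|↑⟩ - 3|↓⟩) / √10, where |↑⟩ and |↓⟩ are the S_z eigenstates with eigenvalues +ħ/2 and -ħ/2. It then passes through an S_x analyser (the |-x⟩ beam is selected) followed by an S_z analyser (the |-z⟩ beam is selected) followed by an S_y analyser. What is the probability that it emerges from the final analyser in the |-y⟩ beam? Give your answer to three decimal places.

First analyser (S_x): P(|-x⟩) = |⟨-x|ψ⟩|² = 16/20.
After stage 1 the state is |-x⟩; P(|-z⟩) = |⟨-z|-x⟩|² = 1/2.
After stage 2 the state is |-z⟩; P(|-y⟩) = |⟨-y|-z⟩|² = 1/2.
Joint probability = 16/20 × 1/2 × 1/2 = 0.200.

0.200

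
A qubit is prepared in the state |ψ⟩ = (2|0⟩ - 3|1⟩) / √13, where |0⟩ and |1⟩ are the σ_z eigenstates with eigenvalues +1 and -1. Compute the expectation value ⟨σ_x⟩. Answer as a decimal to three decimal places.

-0.923

⟨σ_x⟩ = 2 Re(a* b)/(|a|²+|b|²) with a = 2, b = -3.
a* b = -6, so ⟨σ_x⟩ = -12/13.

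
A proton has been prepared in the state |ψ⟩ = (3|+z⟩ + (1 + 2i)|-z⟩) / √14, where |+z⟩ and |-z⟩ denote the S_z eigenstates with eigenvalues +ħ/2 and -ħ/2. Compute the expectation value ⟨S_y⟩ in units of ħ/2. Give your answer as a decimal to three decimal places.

⟨σ_y⟩ = 2 Im(a* b)/(|a|²+|b|²) with a = 3, b = (1 + 2i).
a* b = (3 + 6i), so ⟨σ_y⟩ = 12/14.
⟨S_y⟩ = (ħ/2)·⟨σ_y⟩.

0.857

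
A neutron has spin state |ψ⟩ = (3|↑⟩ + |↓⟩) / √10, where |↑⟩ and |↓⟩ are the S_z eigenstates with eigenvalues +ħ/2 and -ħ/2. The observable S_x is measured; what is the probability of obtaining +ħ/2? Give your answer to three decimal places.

|+x⟩ = (|↑⟩ + |↓⟩)/√2, so ⟨+x|ψ⟩ = (4) / (√2·√10).
P = |4|² / 20 = 16/20.

0.800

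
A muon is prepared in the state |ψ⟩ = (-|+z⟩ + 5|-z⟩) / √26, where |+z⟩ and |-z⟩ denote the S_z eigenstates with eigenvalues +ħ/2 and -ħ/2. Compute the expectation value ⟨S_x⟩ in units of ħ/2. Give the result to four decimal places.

-0.3846

⟨σ_x⟩ = 2 Re(a* b)/(|a|²+|b|²) with a = -1, b = 5.
a* b = -5, so ⟨σ_x⟩ = -10/26.
⟨S_x⟩ = (ħ/2)·⟨σ_x⟩.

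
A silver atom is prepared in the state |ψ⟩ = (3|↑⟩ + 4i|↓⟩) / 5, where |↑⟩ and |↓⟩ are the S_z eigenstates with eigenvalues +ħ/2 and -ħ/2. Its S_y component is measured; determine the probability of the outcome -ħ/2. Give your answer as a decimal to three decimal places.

|-y⟩ = (|↑⟩ - i|↓⟩)/√2, so ⟨-y|ψ⟩ = (-1) / (√2·5).
P = |-1|² / 50 = 1/50.

0.020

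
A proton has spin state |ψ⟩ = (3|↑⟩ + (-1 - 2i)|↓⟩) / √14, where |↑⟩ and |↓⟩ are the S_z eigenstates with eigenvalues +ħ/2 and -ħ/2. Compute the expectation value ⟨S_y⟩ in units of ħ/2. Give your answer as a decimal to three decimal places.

-0.857

⟨σ_y⟩ = 2 Im(a* b)/(|a|²+|b|²) with a = 3, b = (-1 - 2i).
a* b = (-3 - 6i), so ⟨σ_y⟩ = -12/14.
⟨S_y⟩ = (ħ/2)·⟨σ_y⟩.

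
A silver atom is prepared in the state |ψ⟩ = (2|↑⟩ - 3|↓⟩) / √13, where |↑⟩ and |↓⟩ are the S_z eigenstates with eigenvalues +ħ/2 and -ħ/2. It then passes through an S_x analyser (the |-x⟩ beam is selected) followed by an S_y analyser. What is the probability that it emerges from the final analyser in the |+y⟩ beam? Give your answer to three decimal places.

First analyser (S_x): P(|-x⟩) = |⟨-x|ψ⟩|² = 25/26.
After stage 1 the state is |-x⟩; P(|+y⟩) = |⟨+y|-x⟩|² = 1/2.
Joint probability = 25/26 × 1/2 = 0.481.

0.481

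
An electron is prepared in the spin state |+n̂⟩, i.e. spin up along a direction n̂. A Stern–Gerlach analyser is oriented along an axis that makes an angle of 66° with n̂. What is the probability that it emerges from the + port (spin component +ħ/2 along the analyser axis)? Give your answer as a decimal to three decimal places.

0.703

For spin-½, the probability of finding spin-up along an axis at angle θ to the initial spin direction is cos²(θ/2); spin-down is sin²(θ/2).
θ = 66°, so P = cos²(33°) ≈ 0.703.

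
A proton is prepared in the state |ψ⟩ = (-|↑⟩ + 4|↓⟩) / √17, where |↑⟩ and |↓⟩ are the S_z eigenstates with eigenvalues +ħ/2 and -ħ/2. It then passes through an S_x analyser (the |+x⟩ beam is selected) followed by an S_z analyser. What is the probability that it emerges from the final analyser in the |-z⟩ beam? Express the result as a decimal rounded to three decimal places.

0.132

First analyser (S_x): P(|+x⟩) = |⟨+x|ψ⟩|² = 9/34.
After stage 1 the state is |+x⟩; P(|-z⟩) = |⟨-z|+x⟩|² = 1/2.
Joint probability = 9/34 × 1/2 = 0.132.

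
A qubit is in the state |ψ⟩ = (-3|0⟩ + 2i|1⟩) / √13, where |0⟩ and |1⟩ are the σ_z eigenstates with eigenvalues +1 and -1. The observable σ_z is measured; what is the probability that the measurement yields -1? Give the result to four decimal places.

The -1 outcome corresponds to |1⟩. Its amplitude in |ψ⟩ is 2i/√13.
P = |2i|² / 13 = 4/13.

0.3077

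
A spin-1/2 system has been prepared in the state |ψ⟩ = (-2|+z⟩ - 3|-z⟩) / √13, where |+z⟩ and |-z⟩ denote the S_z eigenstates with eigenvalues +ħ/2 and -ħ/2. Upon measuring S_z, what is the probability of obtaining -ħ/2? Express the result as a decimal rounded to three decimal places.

The -ħ/2 outcome corresponds to |-z⟩. Its amplitude in |ψ⟩ is -3/√13.
P = |-3|² / 13 = 9/13.

0.692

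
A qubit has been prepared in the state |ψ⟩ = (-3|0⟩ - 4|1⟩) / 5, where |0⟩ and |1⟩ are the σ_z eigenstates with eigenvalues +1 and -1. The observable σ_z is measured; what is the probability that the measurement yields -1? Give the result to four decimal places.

The -1 outcome corresponds to |1⟩. Its amplitude in |ψ⟩ is -4/5.
P = |-4|² / 25 = 16/25.

0.6400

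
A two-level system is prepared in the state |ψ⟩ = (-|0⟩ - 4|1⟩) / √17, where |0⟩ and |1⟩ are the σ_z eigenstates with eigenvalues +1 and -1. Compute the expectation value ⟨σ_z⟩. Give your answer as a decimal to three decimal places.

-0.882

⟨σ_z⟩ = |a|² - |b|² divided by |a|²+|b|², with a, b the |0⟩, |1⟩ amplitudes.
= (1 - 16)/17 = -15/17.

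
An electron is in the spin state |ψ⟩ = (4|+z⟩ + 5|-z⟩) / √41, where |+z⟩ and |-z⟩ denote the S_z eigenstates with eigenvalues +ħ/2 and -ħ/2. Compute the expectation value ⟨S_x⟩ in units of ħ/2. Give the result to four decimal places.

0.9756

⟨σ_x⟩ = 2 Re(a* b)/(|a|²+|b|²) with a = 4, b = 5.
a* b = 20, so ⟨σ_x⟩ = 40/41.
⟨S_x⟩ = (ħ/2)·⟨σ_x⟩.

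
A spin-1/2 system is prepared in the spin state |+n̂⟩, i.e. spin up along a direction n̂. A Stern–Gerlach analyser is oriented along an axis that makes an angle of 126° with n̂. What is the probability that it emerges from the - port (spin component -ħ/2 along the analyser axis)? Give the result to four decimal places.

0.7939

For spin-½, the probability of finding spin-up along an axis at angle θ to the initial spin direction is cos²(θ/2); spin-down is sin²(θ/2).
θ = 126°, so P = sin²(63°) ≈ 0.7939.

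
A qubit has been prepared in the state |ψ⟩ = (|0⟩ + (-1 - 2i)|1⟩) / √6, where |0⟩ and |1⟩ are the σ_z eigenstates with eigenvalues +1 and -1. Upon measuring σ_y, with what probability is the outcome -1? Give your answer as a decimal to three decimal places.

0.833

|-y⟩ = (|0⟩ - i|1⟩)/√2, so ⟨-y|ψ⟩ = (3 - i) / (√2·√6).
P = |3 - i|² / 12 = 10/12.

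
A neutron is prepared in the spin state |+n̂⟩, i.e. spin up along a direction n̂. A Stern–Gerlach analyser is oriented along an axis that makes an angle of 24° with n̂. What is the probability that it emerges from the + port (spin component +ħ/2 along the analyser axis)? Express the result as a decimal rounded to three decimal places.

For spin-½, the probability of finding spin-up along an axis at angle θ to the initial spin direction is cos²(θ/2); spin-down is sin²(θ/2).
θ = 24°, so P = cos²(12°) ≈ 0.957.

0.957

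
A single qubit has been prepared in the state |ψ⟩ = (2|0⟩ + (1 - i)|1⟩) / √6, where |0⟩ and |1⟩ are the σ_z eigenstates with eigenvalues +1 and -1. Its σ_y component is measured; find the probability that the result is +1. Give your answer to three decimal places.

0.167

|+y⟩ = (|0⟩ + i|1⟩)/√2, so ⟨+y|ψ⟩ = (1 - i) / (√2·√6).
P = |1 - i|² / 12 = 2/12.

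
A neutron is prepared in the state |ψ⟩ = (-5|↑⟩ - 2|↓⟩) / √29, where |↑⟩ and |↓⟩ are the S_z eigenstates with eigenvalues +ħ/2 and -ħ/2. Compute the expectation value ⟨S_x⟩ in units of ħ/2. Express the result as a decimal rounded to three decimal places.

0.690

⟨σ_x⟩ = 2 Re(a* b)/(|a|²+|b|²) with a = -5, b = -2.
a* b = 10, so ⟨σ_x⟩ = 20/29.
⟨S_x⟩ = (ħ/2)·⟨σ_x⟩.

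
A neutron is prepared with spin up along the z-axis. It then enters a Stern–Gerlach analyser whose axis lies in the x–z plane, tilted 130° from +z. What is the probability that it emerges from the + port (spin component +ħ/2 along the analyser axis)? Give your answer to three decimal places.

For spin-½, the probability of finding spin-up along an axis at angle θ to the initial spin direction is cos²(θ/2); spin-down is sin²(θ/2).
θ = 130°, so P = cos²(65°) ≈ 0.179.

0.179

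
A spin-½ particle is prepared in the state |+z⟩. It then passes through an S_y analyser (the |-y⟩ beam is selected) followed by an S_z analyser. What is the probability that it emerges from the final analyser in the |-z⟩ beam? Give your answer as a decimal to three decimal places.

First analyser (S_y): from |+z⟩, P(|-y⟩) = 1/2.
After stage 1 the state is |-y⟩; P(|-z⟩) = |⟨-z|-y⟩|² = 1/2.
Joint probability = 1/2 × 1/2 = 0.250.

0.250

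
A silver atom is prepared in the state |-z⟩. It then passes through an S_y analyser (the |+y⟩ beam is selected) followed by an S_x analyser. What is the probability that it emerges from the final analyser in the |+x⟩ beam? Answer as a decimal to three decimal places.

0.250

First analyser (S_y): from |-z⟩, P(|+y⟩) = 1/2.
After stage 1 the state is |+y⟩; P(|+x⟩) = |⟨+x|+y⟩|² = 1/2.
Joint probability = 1/2 × 1/2 = 0.250.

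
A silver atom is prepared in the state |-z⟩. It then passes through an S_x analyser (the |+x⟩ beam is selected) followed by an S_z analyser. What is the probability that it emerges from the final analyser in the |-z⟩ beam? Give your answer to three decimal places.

0.250

First analyser (S_x): from |-z⟩, P(|+x⟩) = 1/2.
After stage 1 the state is |+x⟩; P(|-z⟩) = |⟨-z|+x⟩|² = 1/2.
Joint probability = 1/2 × 1/2 = 0.250.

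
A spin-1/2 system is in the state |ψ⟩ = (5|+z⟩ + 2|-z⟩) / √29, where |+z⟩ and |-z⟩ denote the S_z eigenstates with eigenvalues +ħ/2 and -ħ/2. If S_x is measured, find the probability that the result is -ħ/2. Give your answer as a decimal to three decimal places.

0.155

|-x⟩ = (|+z⟩ - |-z⟩)/√2, so ⟨-x|ψ⟩ = (3) / (√2·√29).
P = |3|² / 58 = 9/58.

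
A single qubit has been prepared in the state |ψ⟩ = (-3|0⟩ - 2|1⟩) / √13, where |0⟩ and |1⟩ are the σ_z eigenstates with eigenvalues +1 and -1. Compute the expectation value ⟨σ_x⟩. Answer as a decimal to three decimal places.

0.923

⟨σ_x⟩ = 2 Re(a* b)/(|a|²+|b|²) with a = -3, b = -2.
a* b = 6, so ⟨σ_x⟩ = 12/13.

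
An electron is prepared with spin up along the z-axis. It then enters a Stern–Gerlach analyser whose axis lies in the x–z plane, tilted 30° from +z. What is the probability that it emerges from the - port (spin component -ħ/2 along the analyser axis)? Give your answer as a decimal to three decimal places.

0.067

For spin-½, the probability of finding spin-up along an axis at angle θ to the initial spin direction is cos²(θ/2); spin-down is sin²(θ/2).
θ = 30°, so P = sin²(15°) ≈ 0.067.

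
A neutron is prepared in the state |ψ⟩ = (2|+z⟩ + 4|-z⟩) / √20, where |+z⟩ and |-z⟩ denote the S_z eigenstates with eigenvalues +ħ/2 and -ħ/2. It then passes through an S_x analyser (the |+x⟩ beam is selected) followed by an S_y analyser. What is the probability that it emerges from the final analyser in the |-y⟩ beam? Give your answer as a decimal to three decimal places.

0.450

First analyser (S_x): P(|+x⟩) = |⟨+x|ψ⟩|² = 36/40.
After stage 1 the state is |+x⟩; P(|-y⟩) = |⟨-y|+x⟩|² = 1/2.
Joint probability = 36/40 × 1/2 = 0.450.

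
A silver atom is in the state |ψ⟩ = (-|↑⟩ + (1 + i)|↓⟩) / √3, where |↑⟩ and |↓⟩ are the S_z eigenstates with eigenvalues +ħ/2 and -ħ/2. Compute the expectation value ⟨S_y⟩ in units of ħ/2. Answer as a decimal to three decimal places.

⟨σ_y⟩ = 2 Im(a* b)/(|a|²+|b|²) with a = -1, b = (1 + i).
a* b = (-1 - i), so ⟨σ_y⟩ = -2/3.
⟨S_y⟩ = (ħ/2)·⟨σ_y⟩.

-0.667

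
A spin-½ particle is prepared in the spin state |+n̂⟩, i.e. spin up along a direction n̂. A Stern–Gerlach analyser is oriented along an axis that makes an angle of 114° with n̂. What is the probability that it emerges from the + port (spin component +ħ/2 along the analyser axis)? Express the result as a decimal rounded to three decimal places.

For spin-½, the probability of finding spin-up along an axis at angle θ to the initial spin direction is cos²(θ/2); spin-down is sin²(θ/2).
θ = 114°, so P = cos²(57°) ≈ 0.297.

0.297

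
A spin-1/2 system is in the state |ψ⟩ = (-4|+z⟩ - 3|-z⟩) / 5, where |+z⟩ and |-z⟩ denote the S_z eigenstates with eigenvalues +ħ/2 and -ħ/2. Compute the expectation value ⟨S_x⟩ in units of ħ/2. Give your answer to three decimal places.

⟨σ_x⟩ = 2 Re(a* b)/(|a|²+|b|²) with a = -4, b = -3.
a* b = 12, so ⟨σ_x⟩ = 24/25.
⟨S_x⟩ = (ħ/2)·⟨σ_x⟩.

0.960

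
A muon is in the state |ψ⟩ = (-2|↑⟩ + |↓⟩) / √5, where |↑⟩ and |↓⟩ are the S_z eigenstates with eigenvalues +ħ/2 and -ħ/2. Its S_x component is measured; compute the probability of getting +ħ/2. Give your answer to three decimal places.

|+x⟩ = (|↑⟩ + |↓⟩)/√2, so ⟨+x|ψ⟩ = (-1) / (√2·√5).
P = |-1|² / 10 = 1/10.

0.100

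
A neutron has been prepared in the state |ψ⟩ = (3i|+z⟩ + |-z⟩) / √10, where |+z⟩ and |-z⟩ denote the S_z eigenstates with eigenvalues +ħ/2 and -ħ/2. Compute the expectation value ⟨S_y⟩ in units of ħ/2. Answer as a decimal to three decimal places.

-0.600

⟨σ_y⟩ = 2 Im(a* b)/(|a|²+|b|²) with a = 3i, b = 1.
a* b = -3i, so ⟨σ_y⟩ = -6/10.
⟨S_y⟩ = (ħ/2)·⟨σ_y⟩.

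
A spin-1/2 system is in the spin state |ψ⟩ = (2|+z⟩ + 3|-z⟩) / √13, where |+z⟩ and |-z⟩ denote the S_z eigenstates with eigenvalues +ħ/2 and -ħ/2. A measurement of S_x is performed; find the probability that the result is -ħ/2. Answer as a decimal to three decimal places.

0.038

|-x⟩ = (|+z⟩ - |-z⟩)/√2, so ⟨-x|ψ⟩ = (-1) / (√2·√13).
P = |-1|² / 26 = 1/26.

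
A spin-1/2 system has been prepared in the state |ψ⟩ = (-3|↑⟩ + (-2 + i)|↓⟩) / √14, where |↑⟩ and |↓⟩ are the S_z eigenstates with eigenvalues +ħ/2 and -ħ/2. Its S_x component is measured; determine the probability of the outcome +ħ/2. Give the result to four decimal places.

|+x⟩ = (|↑⟩ + |↓⟩)/√2, so ⟨+x|ψ⟩ = (-5 + i) / (√2·√14).
P = |-5 + i|² / 28 = 26/28.

0.9286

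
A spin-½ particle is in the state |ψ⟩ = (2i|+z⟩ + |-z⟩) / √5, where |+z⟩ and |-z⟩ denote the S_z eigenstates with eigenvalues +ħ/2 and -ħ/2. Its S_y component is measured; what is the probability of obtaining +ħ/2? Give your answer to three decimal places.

0.100

|+y⟩ = (|+z⟩ + i|-z⟩)/√2, so ⟨+y|ψ⟩ = (i) / (√2·√5).
P = |i|² / 10 = 1/10.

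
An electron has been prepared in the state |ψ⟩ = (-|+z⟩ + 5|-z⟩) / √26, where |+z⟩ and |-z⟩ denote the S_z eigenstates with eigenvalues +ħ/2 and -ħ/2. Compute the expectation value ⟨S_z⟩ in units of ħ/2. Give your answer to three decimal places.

⟨σ_z⟩ = |a|² - |b|² divided by |a|²+|b|², with a, b the |+z⟩, |-z⟩ amplitudes.
= (1 - 25)/26 = -24/26.
⟨S_z⟩ = (ħ/2)·⟨σ_z⟩.

-0.923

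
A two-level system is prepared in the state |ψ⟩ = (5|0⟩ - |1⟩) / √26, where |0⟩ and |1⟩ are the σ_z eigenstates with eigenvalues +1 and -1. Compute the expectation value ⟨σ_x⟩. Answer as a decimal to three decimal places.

⟨σ_x⟩ = 2 Re(a* b)/(|a|²+|b|²) with a = 5, b = -1.
a* b = -5, so ⟨σ_x⟩ = -10/26.

-0.385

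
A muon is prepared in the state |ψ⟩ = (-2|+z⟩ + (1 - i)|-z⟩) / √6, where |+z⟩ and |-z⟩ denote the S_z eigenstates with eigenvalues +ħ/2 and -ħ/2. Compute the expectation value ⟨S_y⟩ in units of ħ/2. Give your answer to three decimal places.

⟨σ_y⟩ = 2 Im(a* b)/(|a|²+|b|²) with a = -2, b = (1 - i).
a* b = (-2 + 2i), so ⟨σ_y⟩ = 4/6.
⟨S_y⟩ = (ħ/2)·⟨σ_y⟩.

0.667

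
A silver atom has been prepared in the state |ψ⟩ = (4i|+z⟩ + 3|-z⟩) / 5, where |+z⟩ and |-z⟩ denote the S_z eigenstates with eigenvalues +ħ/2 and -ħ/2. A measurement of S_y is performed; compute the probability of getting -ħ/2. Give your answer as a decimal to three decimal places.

|-y⟩ = (|+z⟩ - i|-z⟩)/√2, so ⟨-y|ψ⟩ = (7i) / (√2·5).
P = |7i|² / 50 = 49/50.

0.980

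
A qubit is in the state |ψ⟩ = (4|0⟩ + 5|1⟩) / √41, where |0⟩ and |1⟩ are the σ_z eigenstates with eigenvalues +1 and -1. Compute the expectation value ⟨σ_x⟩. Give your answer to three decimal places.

⟨σ_x⟩ = 2 Re(a* b)/(|a|²+|b|²) with a = 4, b = 5.
a* b = 20, so ⟨σ_x⟩ = 40/41.

0.976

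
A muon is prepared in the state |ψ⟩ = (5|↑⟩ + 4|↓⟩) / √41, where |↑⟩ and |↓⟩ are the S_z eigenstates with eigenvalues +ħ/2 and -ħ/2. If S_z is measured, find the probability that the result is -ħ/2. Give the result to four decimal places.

0.3902

The -ħ/2 outcome corresponds to |↓⟩. Its amplitude in |ψ⟩ is 4/√41.
P = |4|² / 41 = 16/41.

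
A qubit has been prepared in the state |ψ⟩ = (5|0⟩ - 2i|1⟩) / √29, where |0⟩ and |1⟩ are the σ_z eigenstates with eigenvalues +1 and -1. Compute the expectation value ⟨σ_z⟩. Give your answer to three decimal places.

0.724

⟨σ_z⟩ = |a|² - |b|² divided by |a|²+|b|², with a, b the |0⟩, |1⟩ amplitudes.
= (25 - 4)/29 = 21/29.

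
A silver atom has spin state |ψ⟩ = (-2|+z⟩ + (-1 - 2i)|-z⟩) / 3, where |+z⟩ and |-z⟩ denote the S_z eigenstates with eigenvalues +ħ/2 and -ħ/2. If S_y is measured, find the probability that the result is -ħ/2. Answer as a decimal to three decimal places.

|-y⟩ = (|+z⟩ - i|-z⟩)/√2, so ⟨-y|ψ⟩ = (-i) / (√2·3).
P = |-i|² / 18 = 1/18.

0.056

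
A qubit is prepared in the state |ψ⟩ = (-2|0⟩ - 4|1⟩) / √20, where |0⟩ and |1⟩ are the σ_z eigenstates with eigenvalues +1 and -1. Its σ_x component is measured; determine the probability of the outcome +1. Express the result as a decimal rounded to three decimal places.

|+x⟩ = (|0⟩ + |1⟩)/√2, so ⟨+x|ψ⟩ = (-6) / (√2·√20).
P = |-6|² / 40 = 36/40.

0.900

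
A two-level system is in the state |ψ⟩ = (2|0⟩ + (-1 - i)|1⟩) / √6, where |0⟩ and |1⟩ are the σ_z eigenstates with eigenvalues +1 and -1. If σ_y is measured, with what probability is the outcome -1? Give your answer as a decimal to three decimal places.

|-y⟩ = (|0⟩ - i|1⟩)/√2, so ⟨-y|ψ⟩ = (3 - i) / (√2·√6).
P = |3 - i|² / 12 = 10/12.

0.833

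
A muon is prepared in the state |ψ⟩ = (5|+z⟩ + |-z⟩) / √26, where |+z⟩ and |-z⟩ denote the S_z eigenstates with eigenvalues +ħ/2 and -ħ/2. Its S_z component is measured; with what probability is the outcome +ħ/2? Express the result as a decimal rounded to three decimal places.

0.962

The +ħ/2 outcome corresponds to |+z⟩. Its amplitude in |ψ⟩ is 5/√26.
P = |5|² / 26 = 25/26.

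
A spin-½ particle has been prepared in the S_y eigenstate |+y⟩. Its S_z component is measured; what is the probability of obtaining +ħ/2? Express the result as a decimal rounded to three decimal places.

0.500

In the S_z basis, |+y⟩ = (|↑⟩ + i|↓⟩)/√2 and |+z⟩ = |↑⟩.
|⟨+z|+y⟩|² = 1/2.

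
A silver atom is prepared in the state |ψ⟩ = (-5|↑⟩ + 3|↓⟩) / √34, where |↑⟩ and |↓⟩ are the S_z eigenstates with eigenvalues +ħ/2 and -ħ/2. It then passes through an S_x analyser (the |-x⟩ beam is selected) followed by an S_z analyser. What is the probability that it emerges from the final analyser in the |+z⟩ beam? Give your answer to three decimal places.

First analyser (S_x): P(|-x⟩) = |⟨-x|ψ⟩|² = 64/68.
After stage 1 the state is |-x⟩; P(|+z⟩) = |⟨+z|-x⟩|² = 1/2.
Joint probability = 64/68 × 1/2 = 0.471.

0.471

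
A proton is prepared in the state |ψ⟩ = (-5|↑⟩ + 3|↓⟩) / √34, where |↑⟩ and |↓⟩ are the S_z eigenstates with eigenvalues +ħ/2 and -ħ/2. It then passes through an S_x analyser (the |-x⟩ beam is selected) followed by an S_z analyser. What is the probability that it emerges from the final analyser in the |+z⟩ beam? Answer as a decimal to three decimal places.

First analyser (S_x): P(|-x⟩) = |⟨-x|ψ⟩|² = 64/68.
After stage 1 the state is |-x⟩; P(|+z⟩) = |⟨+z|-x⟩|² = 1/2.
Joint probability = 64/68 × 1/2 = 0.471.

0.471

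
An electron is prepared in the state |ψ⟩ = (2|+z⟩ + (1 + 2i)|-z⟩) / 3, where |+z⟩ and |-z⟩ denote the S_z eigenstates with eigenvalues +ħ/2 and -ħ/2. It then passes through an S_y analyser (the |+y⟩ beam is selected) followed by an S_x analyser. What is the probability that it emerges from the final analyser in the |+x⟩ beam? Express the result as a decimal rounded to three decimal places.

First analyser (S_y): P(|+y⟩) = |⟨+y|ψ⟩|² = 17/18.
After stage 1 the state is |+y⟩; P(|+x⟩) = |⟨+x|+y⟩|² = 1/2.
Joint probability = 17/18 × 1/2 = 0.472.

0.472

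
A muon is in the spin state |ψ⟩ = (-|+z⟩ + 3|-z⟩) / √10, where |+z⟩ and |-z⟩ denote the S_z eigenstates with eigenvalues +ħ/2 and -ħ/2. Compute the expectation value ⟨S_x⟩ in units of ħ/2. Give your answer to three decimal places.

⟨σ_x⟩ = 2 Re(a* b)/(|a|²+|b|²) with a = -1, b = 3.
a* b = -3, so ⟨σ_x⟩ = -6/10.
⟨S_x⟩ = (ħ/2)·⟨σ_x⟩.

-0.600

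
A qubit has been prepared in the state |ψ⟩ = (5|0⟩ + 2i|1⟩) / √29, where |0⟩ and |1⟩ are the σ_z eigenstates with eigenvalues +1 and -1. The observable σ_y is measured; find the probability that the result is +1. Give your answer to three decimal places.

|+y⟩ = (|0⟩ + i|1⟩)/√2, so ⟨+y|ψ⟩ = (7) / (√2·√29).
P = |7|² / 58 = 49/58.

0.845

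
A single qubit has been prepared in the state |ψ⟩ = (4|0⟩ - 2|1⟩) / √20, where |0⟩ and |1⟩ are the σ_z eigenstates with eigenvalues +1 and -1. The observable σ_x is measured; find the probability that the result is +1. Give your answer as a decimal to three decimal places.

|+x⟩ = (|0⟩ + |1⟩)/√2, so ⟨+x|ψ⟩ = (2) / (√2·√20).
P = |2|² / 40 = 4/40.

0.100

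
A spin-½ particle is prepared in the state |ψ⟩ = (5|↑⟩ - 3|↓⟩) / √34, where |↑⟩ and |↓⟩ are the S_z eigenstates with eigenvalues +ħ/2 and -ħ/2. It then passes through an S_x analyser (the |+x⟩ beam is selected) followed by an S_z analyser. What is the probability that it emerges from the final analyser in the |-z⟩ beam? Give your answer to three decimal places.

First analyser (S_x): P(|+x⟩) = |⟨+x|ψ⟩|² = 4/68.
After stage 1 the state is |+x⟩; P(|-z⟩) = |⟨-z|+x⟩|² = 1/2.
Joint probability = 4/68 × 1/2 = 0.029.

0.029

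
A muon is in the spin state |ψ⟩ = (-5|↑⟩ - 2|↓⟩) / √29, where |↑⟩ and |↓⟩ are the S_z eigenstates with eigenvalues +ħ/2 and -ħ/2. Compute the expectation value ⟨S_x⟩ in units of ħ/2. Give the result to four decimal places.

⟨σ_x⟩ = 2 Re(a* b)/(|a|²+|b|²) with a = -5, b = -2.
a* b = 10, so ⟨σ_x⟩ = 20/29.
⟨S_x⟩ = (ħ/2)·⟨σ_x⟩.

0.6897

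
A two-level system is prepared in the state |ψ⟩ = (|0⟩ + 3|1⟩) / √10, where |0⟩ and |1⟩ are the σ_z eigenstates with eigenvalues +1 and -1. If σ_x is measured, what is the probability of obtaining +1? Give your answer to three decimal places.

0.800

|+x⟩ = (|0⟩ + |1⟩)/√2, so ⟨+x|ψ⟩ = (4) / (√2·√10).
P = |4|² / 20 = 16/20.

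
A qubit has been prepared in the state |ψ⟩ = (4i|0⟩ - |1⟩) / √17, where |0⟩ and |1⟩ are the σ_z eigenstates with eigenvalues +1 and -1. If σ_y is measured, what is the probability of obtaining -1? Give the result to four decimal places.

|-y⟩ = (|0⟩ - i|1⟩)/√2, so ⟨-y|ψ⟩ = (3i) / (√2·√17).
P = |3i|² / 34 = 9/34.

0.2647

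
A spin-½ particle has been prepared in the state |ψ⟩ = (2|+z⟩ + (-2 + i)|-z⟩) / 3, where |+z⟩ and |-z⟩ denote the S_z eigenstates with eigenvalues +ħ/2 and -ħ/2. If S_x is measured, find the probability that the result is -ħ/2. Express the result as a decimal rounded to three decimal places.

|-x⟩ = (|+z⟩ - |-z⟩)/√2, so ⟨-x|ψ⟩ = (4 - i) / (√2·3).
P = |4 - i|² / 18 = 17/18.

0.944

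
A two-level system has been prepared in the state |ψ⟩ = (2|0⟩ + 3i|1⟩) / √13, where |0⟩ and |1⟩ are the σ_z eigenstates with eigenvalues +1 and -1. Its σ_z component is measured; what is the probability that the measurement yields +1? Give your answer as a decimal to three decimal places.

0.308

The +1 outcome corresponds to |0⟩. Its amplitude in |ψ⟩ is 2/√13.
P = |2|² / 13 = 4/13.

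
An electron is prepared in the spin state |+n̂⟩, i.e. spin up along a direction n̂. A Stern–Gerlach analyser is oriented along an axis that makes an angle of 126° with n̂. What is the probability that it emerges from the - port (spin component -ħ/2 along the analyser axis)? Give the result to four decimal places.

0.7939

For spin-½, the probability of finding spin-up along an axis at angle θ to the initial spin direction is cos²(θ/2); spin-down is sin²(θ/2).
θ = 126°, so P = sin²(63°) ≈ 0.7939.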